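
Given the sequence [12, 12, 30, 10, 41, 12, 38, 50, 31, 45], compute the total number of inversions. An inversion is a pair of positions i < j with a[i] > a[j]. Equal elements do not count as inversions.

10

Count, for each position, how many later elements it exceeds:
12: 1
12: 1
30: 2
10: 0
41: 3
12: 0
38: 1
50: 2
31: 0
45: 0
Sum: 1 + 1 + 2 + 0 + 3 + 0 + 1 + 2 + 0 + 0 = 10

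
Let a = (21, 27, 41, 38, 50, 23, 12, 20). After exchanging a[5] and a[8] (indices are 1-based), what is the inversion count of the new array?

14

Positions 5 and 8 hold 50 and 20; after swapping, the array is [21, 27, 41, 38, 20, 23, 12, 50].
For each element, count later entries that are smaller:
21 → 20, 12 → 2
27 → 20, 23, 12 → 3
41 → 38, 20, 23, 12 → 4
38 → 20, 23, 12 → 3
20 → 12 → 1
23 → 12 → 1
12 → none → 0
50 → none → 0
Sum: 2 + 3 + 4 + 3 + 1 + 1 + 0 + 0 = 14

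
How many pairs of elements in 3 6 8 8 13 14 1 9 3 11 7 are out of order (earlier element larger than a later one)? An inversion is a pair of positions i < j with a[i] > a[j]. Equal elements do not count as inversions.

Inversions: 22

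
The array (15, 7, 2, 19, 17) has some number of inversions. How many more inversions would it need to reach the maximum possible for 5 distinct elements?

6

Maximum inversions for 5 distinct elements is C(5, 2) = 5·4/2 = 10.
Current inversions — for each element, count later smaller elements:
15: 2
7: 1
2: 0
19: 1
17: 0
Current total: 2 + 1 + 0 + 1 + 0 = 4
Shortfall: 10 − 4 = 6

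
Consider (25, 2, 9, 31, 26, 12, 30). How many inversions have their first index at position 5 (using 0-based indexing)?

0 such elements

The element at index 5 is 12.
Elements after it: 30
None of them are smaller than 12.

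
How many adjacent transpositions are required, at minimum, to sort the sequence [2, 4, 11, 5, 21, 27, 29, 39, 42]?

1

Minimum adjacent swaps = number of inversions (each swap of adjacent out-of-order elements removes one inversion and no swap can remove more).
Count inversions — for each element, later elements that are smaller:
2: none → 0
4: none → 0
11: 5 → 1
5: none → 0
21: none → 0
27: none → 0
29: none → 0
39: none → 0
42: none → 0
Total inversions: 0 + 0 + 1 + 0 + 0 + 0 + 0 + 0 + 0 = 1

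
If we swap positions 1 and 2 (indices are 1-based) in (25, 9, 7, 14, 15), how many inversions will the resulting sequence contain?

There are 4 inversions.

Positions 1 and 2 hold 25 and 9; after swapping, the array is [9, 25, 7, 14, 15].
For each element, count later entries that are smaller:
9 → 7 → 1
25 → 7, 14, 15 → 3
7 → none → 0
14 → none → 0
15 → none → 0
Sum: 1 + 3 + 0 + 0 + 0 = 4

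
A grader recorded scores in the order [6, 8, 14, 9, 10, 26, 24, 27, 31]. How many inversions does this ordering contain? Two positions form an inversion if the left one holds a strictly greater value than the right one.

3

Count, for each position, how many later elements it exceeds:
6: 0
8: 0
14: 2
9: 0
10: 0
26: 1
24: 0
27: 0
31: 0
Sum: 0 + 0 + 2 + 0 + 0 + 1 + 0 + 0 + 0 = 3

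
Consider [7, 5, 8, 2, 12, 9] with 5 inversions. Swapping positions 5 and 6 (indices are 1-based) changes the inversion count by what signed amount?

-1

Positions 5 and 6 hold 12 and 9; after swapping, the array is [7, 5, 8, 2, 9, 12].
Sweep left to right; for each value list the smaller values that follow it:
7 → 5, 2 → 2
5 → 2 → 1
8 → 2 → 1
2 → none → 0
9 → none → 0
12 → none → 0
Sum: 2 + 1 + 1 + 0 + 0 + 0 = 4
Change: 4 − 5 = -1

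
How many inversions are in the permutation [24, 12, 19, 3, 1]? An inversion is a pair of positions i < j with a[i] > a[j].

9

Inversion pairs (indices are 1-based):
(1,2): 24 > 12
(1,3): 24 > 19
(1,4): 24 > 3
(1,5): 24 > 1
(2,4): 12 > 3
(2,5): 12 > 1
(3,4): 19 > 3
(3,5): 19 > 1
(4,5): 3 > 1
That's 9 pairs.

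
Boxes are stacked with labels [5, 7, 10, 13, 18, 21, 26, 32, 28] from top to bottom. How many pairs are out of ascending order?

1 inversion

Count, for each position, how many later elements it exceeds:
5: 0
7: 0
10: 0
13: 0
18: 0
21: 0
26: 0
32: 1
28: 0
Sum: 0 + 0 + 0 + 0 + 0 + 0 + 0 + 1 + 0 = 1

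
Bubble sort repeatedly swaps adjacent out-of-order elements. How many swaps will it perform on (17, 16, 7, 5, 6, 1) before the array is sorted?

Swaps: 14

Minimum adjacent swaps = number of inversions (each swap of adjacent out-of-order elements removes one inversion and no swap can remove more).
Count inversions — for each element, later elements that are smaller:
17: 16, 7, 5, 6, 1 → 5
16: 7, 5, 6, 1 → 4
7: 5, 6, 1 → 3
5: 1 → 1
6: 1 → 1
1: none → 0
Total inversions: 5 + 4 + 3 + 1 + 1 + 0 = 14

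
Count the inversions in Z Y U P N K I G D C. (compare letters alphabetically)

Inversions: 45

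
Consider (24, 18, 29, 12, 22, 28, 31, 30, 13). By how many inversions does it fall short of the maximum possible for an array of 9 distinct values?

21

Maximum inversions for 9 distinct elements is C(9, 2) = 9·8/2 = 36.
Current inversions — for each element, count later smaller elements:
24: 4
18: 2
29: 4
12: 0
22: 1
28: 1
31: 2
30: 1
13: 0
Current total: 4 + 2 + 4 + 0 + 1 + 1 + 2 + 1 + 0 = 15
Shortfall: 36 − 15 = 21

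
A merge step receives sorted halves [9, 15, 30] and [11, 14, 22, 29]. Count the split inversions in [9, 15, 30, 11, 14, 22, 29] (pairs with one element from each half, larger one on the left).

6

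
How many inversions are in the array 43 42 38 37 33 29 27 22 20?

Inversions: 36

Sweep left to right; for each value list the smaller values that follow it:
43: 8
42: 7
38: 6
37: 5
33: 4
29: 3
27: 2
22: 1
20: 0
Sum: 8 + 7 + 6 + 5 + 4 + 3 + 2 + 1 + 0 = 36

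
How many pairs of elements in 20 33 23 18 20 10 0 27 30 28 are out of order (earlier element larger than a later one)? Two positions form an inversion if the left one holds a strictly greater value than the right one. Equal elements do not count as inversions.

21

For each element, count later entries that are smaller:
20 → 18, 10, 0 → 3
33 → 23, 18, 20, 10, 0, 27, 30, 28 → 8
23 → 18, 20, 10, 0 → 4
18 → 10, 0 → 2
20 → 10, 0 → 2
10 → 0 → 1
0 → none → 0
27 → none → 0
30 → 28 → 1
28 → none → 0
Sum: 3 + 8 + 4 + 2 + 2 + 1 + 0 + 0 + 1 + 0 = 21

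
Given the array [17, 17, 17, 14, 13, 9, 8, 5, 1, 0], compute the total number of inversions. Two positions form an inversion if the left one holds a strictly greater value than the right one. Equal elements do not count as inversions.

For each element, count later entries that are smaller:
17 → 14, 13, 9, 8, 5, 1, 0 → 7
17 → 14, 13, 9, 8, 5, 1, 0 → 7
17 → 14, 13, 9, 8, 5, 1, 0 → 7
14 → 13, 9, 8, 5, 1, 0 → 6
13 → 9, 8, 5, 1, 0 → 5
9 → 8, 5, 1, 0 → 4
8 → 5, 1, 0 → 3
5 → 1, 0 → 2
1 → 0 → 1
0 → none → 0
Sum: 7 + 7 + 7 + 6 + 5 + 4 + 3 + 2 + 1 + 0 = 42

42 inversions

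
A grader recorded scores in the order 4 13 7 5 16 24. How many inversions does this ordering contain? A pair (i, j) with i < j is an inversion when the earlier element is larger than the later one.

3

Element-by-element contributions:
4 → none → 0
13 → 7, 5 → 2
7 → 5 → 1
5 → none → 0
16 → none → 0
24 → none → 0
Sum: 0 + 2 + 1 + 0 + 0 + 0 = 3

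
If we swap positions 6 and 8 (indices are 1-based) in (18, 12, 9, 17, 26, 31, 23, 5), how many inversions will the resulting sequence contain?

Positions 6 and 8 hold 31 and 5; after swapping, the array is [18, 12, 9, 17, 26, 5, 23, 31].
Sweep left to right; for each value list the smaller values that follow it:
18 → 12, 9, 17, 5 → 4
12 → 9, 5 → 2
9 → 5 → 1
17 → 5 → 1
26 → 5, 23 → 2
5 → none → 0
23 → none → 0
31 → none → 0
Sum: 4 + 2 + 1 + 1 + 2 + 0 + 0 + 0 = 10

10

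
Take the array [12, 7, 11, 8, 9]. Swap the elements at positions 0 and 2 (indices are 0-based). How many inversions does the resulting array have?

There are 5 inversions.

Positions 0 and 2 hold 12 and 11; after swapping, the array is [11, 7, 12, 8, 9].
Sweep left to right; for each value list the smaller values that follow it:
11 → 7, 8, 9 → 3
7 → none → 0
12 → 8, 9 → 2
8 → none → 0
9 → none → 0
Sum: 3 + 0 + 2 + 0 + 0 = 5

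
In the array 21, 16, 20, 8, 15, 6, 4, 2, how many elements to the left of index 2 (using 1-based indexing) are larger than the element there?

The element at index 2 is 16.
Elements before it: 21
Those larger than 16: 21

1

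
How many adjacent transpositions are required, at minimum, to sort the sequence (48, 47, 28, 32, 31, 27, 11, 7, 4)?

There are 34 swaps.

Minimum adjacent swaps = number of inversions (each swap of adjacent out-of-order elements removes one inversion and no swap can remove more).
Count inversions — for each element, later elements that are smaller:
48: 47, 28, 32, 31, 27, 11, 7, 4 → 8
47: 28, 32, 31, 27, 11, 7, 4 → 7
28: 27, 11, 7, 4 → 4
32: 31, 27, 11, 7, 4 → 5
31: 27, 11, 7, 4 → 4
27: 11, 7, 4 → 3
11: 7, 4 → 2
7: 4 → 1
4: none → 0
Total inversions: 8 + 7 + 4 + 5 + 4 + 3 + 2 + 1 + 0 = 34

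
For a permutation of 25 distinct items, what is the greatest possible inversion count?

300 inversions

A reversed (strictly descending) arrangement makes every pair an inversion, giving C(25, 2) inversions.
C(25, 2) = 25·24/2 = 300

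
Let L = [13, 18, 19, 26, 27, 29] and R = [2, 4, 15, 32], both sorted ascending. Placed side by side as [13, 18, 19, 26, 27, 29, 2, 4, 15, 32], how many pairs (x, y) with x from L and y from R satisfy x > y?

For each element r of the right run, count left-run elements greater than r:
r = 2: 13, 18, 19, 26, 27, 29 → 6
r = 4: 13, 18, 19, 26, 27, 29 → 6
r = 15: 18, 19, 26, 27, 29 → 5
r = 32: none → 0
Cross-inversions: 6 + 6 + 5 + 0 = 17

17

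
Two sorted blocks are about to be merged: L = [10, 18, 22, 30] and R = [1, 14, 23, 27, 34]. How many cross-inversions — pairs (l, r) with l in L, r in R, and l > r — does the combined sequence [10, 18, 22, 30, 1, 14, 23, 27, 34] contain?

9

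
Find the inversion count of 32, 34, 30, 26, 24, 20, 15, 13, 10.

35

Count, for each position, how many later elements it exceeds:
32 → 30, 26, 24, 20, 15, 13, 10 → 7
34 → 30, 26, 24, 20, 15, 13, 10 → 7
30 → 26, 24, 20, 15, 13, 10 → 6
26 → 24, 20, 15, 13, 10 → 5
24 → 20, 15, 13, 10 → 4
20 → 15, 13, 10 → 3
15 → 13, 10 → 2
13 → 10 → 1
10 → none → 0
Sum: 7 + 7 + 6 + 5 + 4 + 3 + 2 + 1 + 0 = 35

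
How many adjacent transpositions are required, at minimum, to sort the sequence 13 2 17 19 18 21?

Each adjacent swap fixes exactly one inversion, so the minimum swap count equals the number of inversions.
Count inversions — for each element, later elements that are smaller:
13: 2 → 1
2: none → 0
17: none → 0
19: 18 → 1
18: none → 0
21: none → 0
Total inversions: 1 + 0 + 0 + 1 + 0 + 0 = 2

2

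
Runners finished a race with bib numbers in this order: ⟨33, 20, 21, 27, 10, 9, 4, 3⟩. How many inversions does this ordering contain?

For each element, count later entries that are smaller:
33 → 20, 21, 27, 10, 9, 4, 3 → 7
20 → 10, 9, 4, 3 → 4
21 → 10, 9, 4, 3 → 4
27 → 10, 9, 4, 3 → 4
10 → 9, 4, 3 → 3
9 → 4, 3 → 2
4 → 3 → 1
3 → none → 0
Sum: 7 + 4 + 4 + 4 + 3 + 2 + 1 + 0 = 25

25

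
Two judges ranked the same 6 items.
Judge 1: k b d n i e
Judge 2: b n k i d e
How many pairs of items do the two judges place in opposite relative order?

Assign each item its position (1..6) in the first ordering, then rewrite the second ordering as that position sequence:
positions: k→1, b→2, d→3, n→4, i→5, e→6
second ordering as positions: [2, 4, 1, 5, 3, 6]
Discordant pairs = inversions in this position sequence.
2: 1 → 1
4: 1, 3 → 2
1: 0
5: 3 → 1
3: 0
6: 0
Total: 1 + 2 + 0 + 1 + 0 + 0 = 4

4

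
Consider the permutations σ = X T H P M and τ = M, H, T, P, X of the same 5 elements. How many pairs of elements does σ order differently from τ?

8

Assign each item its position (1..5) in the first ordering, then rewrite the second ordering as that position sequence:
positions: X→1, T→2, H→3, P→4, M→5
second ordering as positions: [5, 3, 2, 4, 1]
Discordant pairs = inversions in this position sequence.
5: 3, 2, 4, 1 → 4
3: 2, 1 → 2
2: 1 → 1
4: 1 → 1
1: 0
Total: 4 + 2 + 1 + 1 + 0 = 8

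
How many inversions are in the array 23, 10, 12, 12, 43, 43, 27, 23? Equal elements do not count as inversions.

Sweep left to right; for each value list the smaller values that follow it:
23 → 10, 12, 12 → 3
10 → none → 0
12 → none → 0
12 → none → 0
43 → 27, 23 → 2
43 → 27, 23 → 2
27 → 23 → 1
23 → none → 0
Sum: 3 + 0 + 0 + 0 + 2 + 2 + 1 + 0 = 8

Out-of-order pairs: 8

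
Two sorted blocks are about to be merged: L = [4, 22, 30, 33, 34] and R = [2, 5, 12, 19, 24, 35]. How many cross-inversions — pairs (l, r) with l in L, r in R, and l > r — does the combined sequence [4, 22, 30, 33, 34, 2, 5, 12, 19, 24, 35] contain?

Count, for every r in R, how many entries of L exceed r:
r = 2: 4, 22, 30, 33, 34 → 5
r = 5: 22, 30, 33, 34 → 4
r = 12: 22, 30, 33, 34 → 4
r = 19: 22, 30, 33, 34 → 4
r = 24: 30, 33, 34 → 3
r = 35: none → 0
Cross-inversions: 5 + 4 + 4 + 4 + 3 + 0 = 20

20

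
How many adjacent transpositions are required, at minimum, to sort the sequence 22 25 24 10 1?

8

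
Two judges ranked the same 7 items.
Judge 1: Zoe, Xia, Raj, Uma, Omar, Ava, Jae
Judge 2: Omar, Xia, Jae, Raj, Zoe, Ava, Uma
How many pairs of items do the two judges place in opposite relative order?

Discordant pairs: 11

Assign each item its position (1..7) in the first ordering, then rewrite the second ordering as that position sequence:
positions: Zoe→1, Xia→2, Raj→3, Uma→4, Omar→5, Ava→6, Jae→7
second ordering as positions: [5, 2, 7, 3, 1, 6, 4]
Discordant pairs = inversions in this position sequence.
5: 2, 3, 1, 4 → 4
2: 1 → 1
7: 3, 1, 6, 4 → 4
3: 1 → 1
1: 0
6: 4 → 1
4: 0
Total: 4 + 1 + 4 + 1 + 0 + 1 + 0 = 11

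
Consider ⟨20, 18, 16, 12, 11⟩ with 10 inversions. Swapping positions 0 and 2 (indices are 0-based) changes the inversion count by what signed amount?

-3

Positions 0 and 2 hold 20 and 16; after swapping, the array is [16, 18, 20, 12, 11].
Sweep left to right; for each value list the smaller values that follow it:
16 → 12, 11 → 2
18 → 12, 11 → 2
20 → 12, 11 → 2
12 → 11 → 1
11 → none → 0
Sum: 2 + 2 + 2 + 1 + 0 = 7
Change: 7 − 10 = -3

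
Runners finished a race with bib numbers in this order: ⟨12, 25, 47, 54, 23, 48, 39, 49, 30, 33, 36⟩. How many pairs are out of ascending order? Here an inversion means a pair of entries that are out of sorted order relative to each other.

Count, for each position, how many later elements it exceeds:
12: 0
25: 1
47: 5
54: 7
23: 0
48: 4
39: 3
49: 3
30: 0
33: 0
36: 0
Sum: 0 + 1 + 5 + 7 + 0 + 4 + 3 + 3 + 0 + 0 + 0 = 23

23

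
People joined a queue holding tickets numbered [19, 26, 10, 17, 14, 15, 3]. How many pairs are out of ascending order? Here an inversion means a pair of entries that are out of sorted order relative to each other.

There are 16 inversions.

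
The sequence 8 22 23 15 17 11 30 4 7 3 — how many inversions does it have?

Out-of-order pairs: 31

Element-by-element contributions:
8: 3
22: 6
23: 6
15: 4
17: 4
11: 3
30: 3
4: 1
7: 1
3: 0
Sum: 3 + 6 + 6 + 4 + 4 + 3 + 3 + 1 + 1 + 0 = 31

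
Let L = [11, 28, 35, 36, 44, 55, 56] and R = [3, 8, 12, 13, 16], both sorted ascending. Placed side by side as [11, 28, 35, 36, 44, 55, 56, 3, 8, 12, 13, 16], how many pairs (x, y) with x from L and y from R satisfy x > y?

32 split inversions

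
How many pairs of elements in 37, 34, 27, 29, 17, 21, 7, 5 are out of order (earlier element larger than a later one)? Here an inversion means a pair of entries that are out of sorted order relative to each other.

For each element, count later entries that are smaller:
37 → 34, 27, 29, 17, 21, 7, 5 → 7
34 → 27, 29, 17, 21, 7, 5 → 6
27 → 17, 21, 7, 5 → 4
29 → 17, 21, 7, 5 → 4
17 → 7, 5 → 2
21 → 7, 5 → 2
7 → 5 → 1
5 → none → 0
Sum: 7 + 6 + 4 + 4 + 2 + 2 + 1 + 0 = 26

26 inversions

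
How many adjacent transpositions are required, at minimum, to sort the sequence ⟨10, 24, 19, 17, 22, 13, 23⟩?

9 swaps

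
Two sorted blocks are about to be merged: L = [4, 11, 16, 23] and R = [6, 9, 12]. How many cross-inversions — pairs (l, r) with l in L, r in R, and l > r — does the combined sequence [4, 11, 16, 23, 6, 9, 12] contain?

Count, for every r in R, how many entries of L exceed r:
r = 6: 11, 16, 23 → 3
r = 9: 11, 16, 23 → 3
r = 12: 16, 23 → 2
Cross-inversions: 3 + 3 + 2 = 8

8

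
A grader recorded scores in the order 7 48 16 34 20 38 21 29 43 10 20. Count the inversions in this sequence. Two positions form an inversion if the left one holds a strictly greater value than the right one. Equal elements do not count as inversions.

Element-by-element contributions:
7 → none → 0
48 → 16, 34, 20, 38, 21, 29, 43, 10, 20 → 9
16 → 10 → 1
34 → 20, 21, 29, 10, 20 → 5
20 → 10 → 1
38 → 21, 29, 10, 20 → 4
21 → 10, 20 → 2
29 → 10, 20 → 2
43 → 10, 20 → 2
10 → none → 0
20 → none → 0
Sum: 0 + 9 + 1 + 5 + 1 + 4 + 2 + 2 + 2 + 0 + 0 = 26

26 inversions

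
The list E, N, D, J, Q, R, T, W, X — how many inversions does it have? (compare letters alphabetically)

Element-by-element contributions:
E → D → 1
N → D, J → 2
D → none → 0
J → none → 0
Q → none → 0
R → none → 0
T → none → 0
W → none → 0
X → none → 0
Sum: 1 + 2 + 0 + 0 + 0 + 0 + 0 + 0 + 0 = 3

3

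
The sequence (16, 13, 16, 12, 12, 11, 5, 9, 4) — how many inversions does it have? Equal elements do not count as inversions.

32 inversions

Sweep left to right; for each value list the smaller values that follow it:
16: 7
13: 6
16: 6
12: 4
12: 4
11: 3
5: 1
9: 1
4: 0
Sum: 7 + 6 + 6 + 4 + 4 + 3 + 1 + 1 + 0 = 32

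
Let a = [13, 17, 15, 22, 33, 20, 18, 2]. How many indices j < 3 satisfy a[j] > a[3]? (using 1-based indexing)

The element at index 3 is 15.
Elements before it: 13, 17
Those larger than 15: 17

1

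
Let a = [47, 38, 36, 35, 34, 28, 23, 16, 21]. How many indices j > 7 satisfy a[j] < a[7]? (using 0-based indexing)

The element at index 7 is 16.
Elements after it: 21
None of them are smaller than 16.

0 such elements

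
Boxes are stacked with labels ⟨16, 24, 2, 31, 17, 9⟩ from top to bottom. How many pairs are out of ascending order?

Element-by-element contributions:
16 → 2, 9 → 2
24 → 2, 17, 9 → 3
2 → none → 0
31 → 17, 9 → 2
17 → 9 → 1
9 → none → 0
Sum: 2 + 3 + 0 + 2 + 1 + 0 = 8

Inversions: 8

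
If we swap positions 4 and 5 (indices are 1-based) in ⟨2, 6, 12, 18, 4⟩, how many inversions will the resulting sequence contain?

2 inversions

Positions 4 and 5 hold 18 and 4; after swapping, the array is [2, 6, 12, 4, 18].
Count, for each position, how many later elements it exceeds:
2 → none → 0
6 → 4 → 1
12 → 4 → 1
4 → none → 0
18 → none → 0
Sum: 0 + 1 + 1 + 0 + 0 = 2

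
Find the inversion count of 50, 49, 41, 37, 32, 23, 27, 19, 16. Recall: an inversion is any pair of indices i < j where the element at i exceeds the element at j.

35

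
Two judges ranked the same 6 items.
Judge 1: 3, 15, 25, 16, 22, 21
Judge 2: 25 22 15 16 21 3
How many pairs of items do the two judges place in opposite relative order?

Assign each item its position (1..6) in the first ordering, then rewrite the second ordering as that position sequence:
positions: 3→1, 15→2, 25→3, 16→4, 22→5, 21→6
second ordering as positions: [3, 5, 2, 4, 6, 1]
Discordant pairs = inversions in this position sequence.
3: 2, 1 → 2
5: 2, 4, 1 → 3
2: 1 → 1
4: 1 → 1
6: 1 → 1
1: 0
Total: 2 + 3 + 1 + 1 + 1 + 0 = 8

8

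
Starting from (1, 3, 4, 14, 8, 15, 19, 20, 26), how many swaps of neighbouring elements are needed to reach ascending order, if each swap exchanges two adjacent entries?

1 adjacent swap

The minimum number of adjacent swaps to sort an array equals its inversion count, since every such swap removes exactly one inversion.
Count inversions — for each element, later elements that are smaller:
1: none → 0
3: none → 0
4: none → 0
14: 8 → 1
8: none → 0
15: none → 0
19: none → 0
20: none → 0
26: none → 0
Total inversions: 0 + 0 + 0 + 1 + 0 + 0 + 0 + 0 + 0 = 1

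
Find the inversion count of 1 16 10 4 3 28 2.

11

Element-by-element contributions:
1 → none → 0
16 → 10, 4, 3, 2 → 4
10 → 4, 3, 2 → 3
4 → 3, 2 → 2
3 → 2 → 1
28 → 2 → 1
2 → none → 0
Sum: 0 + 4 + 3 + 2 + 1 + 1 + 0 = 11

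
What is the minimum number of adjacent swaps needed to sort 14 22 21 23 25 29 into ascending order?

1 adjacent swap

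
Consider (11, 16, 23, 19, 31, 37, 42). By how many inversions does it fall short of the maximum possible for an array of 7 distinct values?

20 inversions short

Maximum inversions for 7 distinct elements is C(7, 2) = 7·6/2 = 21.
Current inversions — for each element, count later smaller elements:
11: 0
16: 0
23: 1
19: 0
31: 0
37: 0
42: 0
Current total: 0 + 0 + 1 + 0 + 0 + 0 + 0 = 1
Shortfall: 21 − 1 = 20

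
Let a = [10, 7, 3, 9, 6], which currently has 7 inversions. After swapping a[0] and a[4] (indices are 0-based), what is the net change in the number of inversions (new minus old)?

Positions 0 and 4 hold 10 and 6; after swapping, the array is [6, 7, 3, 9, 10].
Element-by-element contributions:
6 → 3 → 1
7 → 3 → 1
3 → none → 0
9 → none → 0
10 → none → 0
Sum: 1 + 1 + 0 + 0 + 0 = 2
Change: 2 − 7 = -5

-5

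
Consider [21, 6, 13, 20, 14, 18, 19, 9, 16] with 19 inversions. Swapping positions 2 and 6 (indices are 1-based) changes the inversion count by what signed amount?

+5

Positions 2 and 6 hold 6 and 18; after swapping, the array is [21, 18, 13, 20, 14, 6, 19, 9, 16].
Sweep left to right; for each value list the smaller values that follow it:
21: 8
18: 5
13: 2
20: 5
14: 2
6: 0
19: 2
9: 0
16: 0
Sum: 8 + 5 + 2 + 5 + 2 + 0 + 2 + 0 + 0 = 24
Change: 24 − 19 = +5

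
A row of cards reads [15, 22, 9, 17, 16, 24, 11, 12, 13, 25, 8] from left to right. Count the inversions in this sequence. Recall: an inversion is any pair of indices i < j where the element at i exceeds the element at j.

For each element, count later entries that are smaller:
15 → 9, 11, 12, 13, 8 → 5
22 → 9, 17, 16, 11, 12, 13, 8 → 7
9 → 8 → 1
17 → 16, 11, 12, 13, 8 → 5
16 → 11, 12, 13, 8 → 4
24 → 11, 12, 13, 8 → 4
11 → 8 → 1
12 → 8 → 1
13 → 8 → 1
25 → 8 → 1
8 → none → 0
Sum: 5 + 7 + 1 + 5 + 4 + 4 + 1 + 1 + 1 + 1 + 0 = 30

30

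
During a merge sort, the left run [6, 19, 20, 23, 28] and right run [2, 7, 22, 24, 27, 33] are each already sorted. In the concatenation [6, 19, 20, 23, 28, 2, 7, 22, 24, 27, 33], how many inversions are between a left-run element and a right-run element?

Count, for every r in R, how many entries of L exceed r:
r = 2: 6, 19, 20, 23, 28 → 5
r = 7: 19, 20, 23, 28 → 4
r = 22: 23, 28 → 2
r = 24: 28 → 1
r = 27: 28 → 1
r = 33: none → 0
Cross-inversions: 5 + 4 + 2 + 1 + 1 + 0 = 13

13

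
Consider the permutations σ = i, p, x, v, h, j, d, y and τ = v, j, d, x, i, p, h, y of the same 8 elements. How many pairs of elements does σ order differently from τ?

Assign each item its position (1..8) in the first ordering, then rewrite the second ordering as that position sequence:
positions: i→1, p→2, x→3, v→4, h→5, j→6, d→7, y→8
second ordering as positions: [4, 6, 7, 3, 1, 2, 5, 8]
Discordant pairs = inversions in this position sequence.
4: 3, 1, 2 → 3
6: 3, 1, 2, 5 → 4
7: 3, 1, 2, 5 → 4
3: 1, 2 → 2
1: 0
2: 0
5: 0
8: 0
Total: 3 + 4 + 4 + 2 + 0 + 0 + 0 + 0 = 13

13 discordant pairs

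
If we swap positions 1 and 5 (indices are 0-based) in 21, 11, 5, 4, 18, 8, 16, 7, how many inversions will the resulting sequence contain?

Positions 1 and 5 hold 11 and 8; after swapping, the array is [21, 8, 5, 4, 18, 11, 16, 7].
Sweep left to right; for each value list the smaller values that follow it:
21: 7
8: 3
5: 1
4: 0
18: 3
11: 1
16: 1
7: 0
Sum: 7 + 3 + 1 + 0 + 3 + 1 + 1 + 0 = 16

16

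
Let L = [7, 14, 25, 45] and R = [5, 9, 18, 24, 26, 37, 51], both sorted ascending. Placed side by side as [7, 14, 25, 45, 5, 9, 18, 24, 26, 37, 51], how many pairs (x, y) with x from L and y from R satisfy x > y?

Count, for every r in R, how many entries of L exceed r:
r = 5: 7, 14, 25, 45 → 4
r = 9: 14, 25, 45 → 3
r = 18: 25, 45 → 2
r = 24: 25, 45 → 2
r = 26: 45 → 1
r = 37: 45 → 1
r = 51: none → 0
Cross-inversions: 4 + 3 + 2 + 2 + 1 + 1 + 0 = 13

Cross-inversions: 13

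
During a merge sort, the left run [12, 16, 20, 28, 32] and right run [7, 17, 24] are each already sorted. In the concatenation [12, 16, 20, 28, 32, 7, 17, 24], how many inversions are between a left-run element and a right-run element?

10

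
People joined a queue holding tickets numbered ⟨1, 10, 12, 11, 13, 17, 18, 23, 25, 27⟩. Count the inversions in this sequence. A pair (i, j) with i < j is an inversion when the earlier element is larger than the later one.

1

Element-by-element contributions:
1 → none → 0
10 → none → 0
12 → 11 → 1
11 → none → 0
13 → none → 0
17 → none → 0
18 → none → 0
23 → none → 0
25 → none → 0
27 → none → 0
Sum: 0 + 0 + 1 + 0 + 0 + 0 + 0 + 0 + 0 + 0 = 1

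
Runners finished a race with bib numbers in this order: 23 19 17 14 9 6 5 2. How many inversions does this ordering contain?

28 inversions

Count, for each position, how many later elements it exceeds:
23 → 19, 17, 14, 9, 6, 5, 2 → 7
19 → 17, 14, 9, 6, 5, 2 → 6
17 → 14, 9, 6, 5, 2 → 5
14 → 9, 6, 5, 2 → 4
9 → 6, 5, 2 → 3
6 → 5, 2 → 2
5 → 2 → 1
2 → none → 0
Sum: 7 + 6 + 5 + 4 + 3 + 2 + 1 + 0 = 28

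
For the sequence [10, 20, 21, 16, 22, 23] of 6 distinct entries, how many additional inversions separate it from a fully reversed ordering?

13

Maximum inversions for 6 distinct elements is C(6, 2) = 6·5/2 = 15.
Current inversions — for each element, count later smaller elements:
10: 0
20: 1
21: 1
16: 0
22: 0
23: 0
Current total: 0 + 1 + 1 + 0 + 0 + 0 = 2
Shortfall: 15 − 2 = 13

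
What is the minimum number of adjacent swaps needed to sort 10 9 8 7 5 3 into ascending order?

15 adjacent swaps

The minimum number of adjacent swaps to sort an array equals its inversion count, since every such swap removes exactly one inversion.
Count inversions — for each element, later elements that are smaller:
10: 9, 8, 7, 5, 3 → 5
9: 8, 7, 5, 3 → 4
8: 7, 5, 3 → 3
7: 5, 3 → 2
5: 3 → 1
3: none → 0
Total inversions: 5 + 4 + 3 + 2 + 1 + 0 = 15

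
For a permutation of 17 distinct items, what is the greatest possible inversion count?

A reversed (strictly descending) arrangement makes every pair an inversion, giving C(17, 2) inversions.
C(17, 2) = 17·16/2 = 136

136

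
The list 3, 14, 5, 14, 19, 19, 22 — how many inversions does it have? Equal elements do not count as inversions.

For each element, count later entries that are smaller:
3 → none → 0
14 → 5 → 1
5 → none → 0
14 → none → 0
19 → none → 0
19 → none → 0
22 → none → 0
Sum: 0 + 1 + 0 + 0 + 0 + 0 + 0 = 1

1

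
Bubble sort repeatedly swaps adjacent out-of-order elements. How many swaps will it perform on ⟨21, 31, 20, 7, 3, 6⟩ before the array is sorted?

13

Minimum adjacent swaps = number of inversions (each swap of adjacent out-of-order elements removes one inversion and no swap can remove more).
Count inversions — for each element, later elements that are smaller:
21: 20, 7, 3, 6 → 4
31: 20, 7, 3, 6 → 4
20: 7, 3, 6 → 3
7: 3, 6 → 2
3: none → 0
6: none → 0
Total inversions: 4 + 4 + 3 + 2 + 0 + 0 = 13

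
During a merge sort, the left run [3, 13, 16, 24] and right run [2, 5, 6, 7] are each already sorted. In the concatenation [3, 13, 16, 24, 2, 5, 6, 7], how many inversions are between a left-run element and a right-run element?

For each element r of the right run, count left-run elements greater than r:
r = 2: 3, 13, 16, 24 → 4
r = 5: 13, 16, 24 → 3
r = 6: 13, 16, 24 → 3
r = 7: 13, 16, 24 → 3
Cross-inversions: 4 + 3 + 3 + 3 = 13

13 cross-inversions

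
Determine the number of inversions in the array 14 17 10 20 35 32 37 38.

For each element, count later entries that are smaller:
14: 1
17: 1
10: 0
20: 0
35: 1
32: 0
37: 0
38: 0
Sum: 1 + 1 + 0 + 0 + 1 + 0 + 0 + 0 = 3

3 inversions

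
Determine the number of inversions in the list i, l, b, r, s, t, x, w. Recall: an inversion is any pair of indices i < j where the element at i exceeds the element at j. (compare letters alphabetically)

Count, for each position, how many later elements it exceeds:
i: 1
l: 1
b: 0
r: 0
s: 0
t: 0
x: 1
w: 0
Sum: 1 + 1 + 0 + 0 + 0 + 0 + 1 + 0 = 3

There are 3 inversions.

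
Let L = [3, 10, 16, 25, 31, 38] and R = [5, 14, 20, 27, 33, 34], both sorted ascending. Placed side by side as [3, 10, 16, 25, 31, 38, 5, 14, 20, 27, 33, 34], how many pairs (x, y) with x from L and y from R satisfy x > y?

16 cross-inversions

Take each right-half value and tally the left-half values above it:
r = 5: 10, 16, 25, 31, 38 → 5
r = 14: 16, 25, 31, 38 → 4
r = 20: 25, 31, 38 → 3
r = 27: 31, 38 → 2
r = 33: 38 → 1
r = 34: 38 → 1
Cross-inversions: 5 + 4 + 3 + 2 + 1 + 1 = 16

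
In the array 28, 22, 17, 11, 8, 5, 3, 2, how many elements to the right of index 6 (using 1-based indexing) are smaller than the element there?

2 such elements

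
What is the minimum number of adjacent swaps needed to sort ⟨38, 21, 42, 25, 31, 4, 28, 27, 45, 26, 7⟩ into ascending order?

32

The minimum number of adjacent swaps to sort an array equals its inversion count, since every such swap removes exactly one inversion.
Count inversions — for each element, later elements that are smaller:
38: 21, 25, 31, 4, 28, 27, 26, 7 → 8
21: 4, 7 → 2
42: 25, 31, 4, 28, 27, 26, 7 → 7
25: 4, 7 → 2
31: 4, 28, 27, 26, 7 → 5
4: none → 0
28: 27, 26, 7 → 3
27: 26, 7 → 2
45: 26, 7 → 2
26: 7 → 1
7: none → 0
Total inversions: 8 + 2 + 7 + 2 + 5 + 0 + 3 + 2 + 2 + 1 + 0 = 32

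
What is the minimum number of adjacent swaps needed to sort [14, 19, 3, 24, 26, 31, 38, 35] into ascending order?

Minimum adjacent swaps = number of inversions (each swap of adjacent out-of-order elements removes one inversion and no swap can remove more).
Count inversions — for each element, later elements that are smaller:
14: 3 → 1
19: 3 → 1
3: none → 0
24: none → 0
26: none → 0
31: none → 0
38: 35 → 1
35: none → 0
Total inversions: 1 + 1 + 0 + 0 + 0 + 0 + 1 + 0 = 3

There are 3 swaps.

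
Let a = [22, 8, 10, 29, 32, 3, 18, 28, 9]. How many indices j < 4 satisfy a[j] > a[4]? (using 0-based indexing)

0 such elements

The element at index 4 is 32.
Elements before it: 22, 8, 10, 29
None of them are larger than 32.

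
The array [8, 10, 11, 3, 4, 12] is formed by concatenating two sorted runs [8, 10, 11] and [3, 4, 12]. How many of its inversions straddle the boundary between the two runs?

Count, for every r in R, how many entries of L exceed r:
r = 3: 8, 10, 11 → 3
r = 4: 8, 10, 11 → 3
r = 12: none → 0
Cross-inversions: 3 + 3 + 0 = 6

There are 6 cross-inversions.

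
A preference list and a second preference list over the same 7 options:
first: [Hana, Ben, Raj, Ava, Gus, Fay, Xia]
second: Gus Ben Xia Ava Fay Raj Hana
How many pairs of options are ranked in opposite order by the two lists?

14

Assign each item its position (1..7) in the first ordering, then rewrite the second ordering as that position sequence:
positions: Hana→1, Ben→2, Raj→3, Ava→4, Gus→5, Fay→6, Xia→7
second ordering as positions: [5, 2, 7, 4, 6, 3, 1]
Discordant pairs = inversions in this position sequence.
5: 2, 4, 3, 1 → 4
2: 1 → 1
7: 4, 6, 3, 1 → 4
4: 3, 1 → 2
6: 3, 1 → 2
3: 1 → 1
1: 0
Total: 4 + 1 + 4 + 2 + 2 + 1 + 0 = 14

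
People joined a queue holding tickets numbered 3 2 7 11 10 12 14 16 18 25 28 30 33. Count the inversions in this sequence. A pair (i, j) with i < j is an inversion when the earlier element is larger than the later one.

Element-by-element contributions:
3 → 2 → 1
2 → none → 0
7 → none → 0
11 → 10 → 1
10 → none → 0
12 → none → 0
14 → none → 0
16 → none → 0
18 → none → 0
25 → none → 0
28 → none → 0
30 → none → 0
33 → none → 0
Sum: 1 + 0 + 0 + 1 + 0 + 0 + 0 + 0 + 0 + 0 + 0 + 0 + 0 = 2

2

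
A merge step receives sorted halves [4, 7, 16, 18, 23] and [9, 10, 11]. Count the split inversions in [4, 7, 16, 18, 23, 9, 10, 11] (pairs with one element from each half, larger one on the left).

Take each right-half value and tally the left-half values above it:
r = 9: 16, 18, 23 → 3
r = 10: 16, 18, 23 → 3
r = 11: 16, 18, 23 → 3
Cross-inversions: 3 + 3 + 3 = 9

9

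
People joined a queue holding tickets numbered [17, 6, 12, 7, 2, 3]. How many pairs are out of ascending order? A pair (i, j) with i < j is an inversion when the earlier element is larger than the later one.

Listing every pair i<j with a[i]>a[j] (using 1-based positions):
(1,2): 17 > 6
(1,3): 17 > 12
(1,4): 17 > 7
(1,5): 17 > 2
(1,6): 17 > 3
(2,5): 6 > 2
(2,6): 6 > 3
(3,4): 12 > 7
(3,5): 12 > 2
(3,6): 12 > 3
(4,5): 7 > 2
(4,6): 7 > 3
That's 12 pairs.

12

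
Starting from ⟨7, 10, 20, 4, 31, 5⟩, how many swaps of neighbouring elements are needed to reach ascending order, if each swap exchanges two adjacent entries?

There are 7 adjacent swaps.

Minimum adjacent swaps = number of inversions (each swap of adjacent out-of-order elements removes one inversion and no swap can remove more).
Count inversions — for each element, later elements that are smaller:
7: 4, 5 → 2
10: 4, 5 → 2
20: 4, 5 → 2
4: none → 0
31: 5 → 1
5: none → 0
Total inversions: 2 + 2 + 2 + 0 + 1 + 0 = 7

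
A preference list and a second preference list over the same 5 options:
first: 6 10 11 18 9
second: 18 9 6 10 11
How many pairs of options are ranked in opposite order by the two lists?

6 pairs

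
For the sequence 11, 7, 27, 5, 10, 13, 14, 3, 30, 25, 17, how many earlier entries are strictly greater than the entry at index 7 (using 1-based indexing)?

1

The element at index 7 is 14.
Elements before it: 11, 7, 27, 5, 10, 13
Those larger than 14: 27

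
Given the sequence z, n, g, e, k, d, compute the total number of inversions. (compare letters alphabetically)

13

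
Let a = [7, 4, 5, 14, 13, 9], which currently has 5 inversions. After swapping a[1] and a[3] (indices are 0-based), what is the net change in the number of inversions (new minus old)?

Positions 1 and 3 hold 4 and 14; after swapping, the array is [7, 14, 5, 4, 13, 9].
Element-by-element contributions:
7 → 5, 4 → 2
14 → 5, 4, 13, 9 → 4
5 → 4 → 1
4 → none → 0
13 → 9 → 1
9 → none → 0
Sum: 2 + 4 + 1 + 0 + 1 + 0 = 8
Change: 8 − 5 = +3

+3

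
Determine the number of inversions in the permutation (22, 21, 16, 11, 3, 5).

14 inversions

Count, for each position, how many later elements it exceeds:
22: 5
21: 4
16: 3
11: 2
3: 0
5: 0
Sum: 5 + 4 + 3 + 2 + 0 + 0 = 14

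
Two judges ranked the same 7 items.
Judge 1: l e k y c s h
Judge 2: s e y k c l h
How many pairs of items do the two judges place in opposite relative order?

There are 10 discordant pairs.

Assign each item its position (1..7) in the first ordering, then rewrite the second ordering as that position sequence:
positions: l→1, e→2, k→3, y→4, c→5, s→6, h→7
second ordering as positions: [6, 2, 4, 3, 5, 1, 7]
Discordant pairs = inversions in this position sequence.
6: 2, 4, 3, 5, 1 → 5
2: 1 → 1
4: 3, 1 → 2
3: 1 → 1
5: 1 → 1
1: 0
7: 0
Total: 5 + 1 + 2 + 1 + 1 + 0 + 0 = 10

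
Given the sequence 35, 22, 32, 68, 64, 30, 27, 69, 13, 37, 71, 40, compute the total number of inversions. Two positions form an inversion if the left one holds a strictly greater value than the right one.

For each element, count later entries that are smaller:
35: 5
22: 1
32: 3
68: 6
64: 5
30: 2
27: 1
69: 3
13: 0
37: 0
71: 1
40: 0
Sum: 5 + 1 + 3 + 6 + 5 + 2 + 1 + 3 + 0 + 0 + 1 + 0 = 27

Out-of-order pairs: 27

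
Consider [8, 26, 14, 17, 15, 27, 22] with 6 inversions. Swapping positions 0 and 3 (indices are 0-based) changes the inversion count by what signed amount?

Positions 0 and 3 hold 8 and 17; after swapping, the array is [17, 26, 14, 8, 15, 27, 22].
Count, for each position, how many later elements it exceeds:
17 → 14, 8, 15 → 3
26 → 14, 8, 15, 22 → 4
14 → 8 → 1
8 → none → 0
15 → none → 0
27 → 22 → 1
22 → none → 0
Sum: 3 + 4 + 1 + 0 + 0 + 1 + 0 = 9
Change: 9 − 6 = +3

+3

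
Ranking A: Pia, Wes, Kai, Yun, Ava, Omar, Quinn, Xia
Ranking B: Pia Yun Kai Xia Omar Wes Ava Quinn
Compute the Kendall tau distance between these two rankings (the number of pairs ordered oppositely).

Assign each item its position (1..8) in the first ordering, then rewrite the second ordering as that position sequence:
positions: Pia→1, Wes→2, Kai→3, Yun→4, Ava→5, Omar→6, Quinn→7, Xia→8
second ordering as positions: [1, 4, 3, 8, 6, 2, 5, 7]
Discordant pairs = inversions in this position sequence.
1: 0
4: 3, 2 → 2
3: 2 → 1
8: 6, 2, 5, 7 → 4
6: 2, 5 → 2
2: 0
5: 0
7: 0
Total: 0 + 2 + 1 + 4 + 2 + 0 + 0 + 0 = 9

9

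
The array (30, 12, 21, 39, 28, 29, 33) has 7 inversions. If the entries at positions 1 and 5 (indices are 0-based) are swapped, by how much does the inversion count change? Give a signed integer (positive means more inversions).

+5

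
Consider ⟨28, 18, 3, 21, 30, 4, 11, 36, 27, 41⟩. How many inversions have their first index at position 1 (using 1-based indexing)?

The element at index 1 is 28.
Elements after it: 18, 3, 21, 30, 4, 11, 36, 27, 41
Those smaller than 28: 18, 3, 21, 4, 11, 27

6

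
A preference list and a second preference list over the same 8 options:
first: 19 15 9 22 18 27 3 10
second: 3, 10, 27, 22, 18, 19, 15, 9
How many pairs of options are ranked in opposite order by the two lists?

Assign each item its position (1..8) in the first ordering, then rewrite the second ordering as that position sequence:
positions: 19→1, 15→2, 9→3, 22→4, 18→5, 27→6, 3→7, 10→8
second ordering as positions: [7, 8, 6, 4, 5, 1, 2, 3]
Discordant pairs = inversions in this position sequence.
7: 6, 4, 5, 1, 2, 3 → 6
8: 6, 4, 5, 1, 2, 3 → 6
6: 4, 5, 1, 2, 3 → 5
4: 1, 2, 3 → 3
5: 1, 2, 3 → 3
1: 0
2: 0
3: 0
Total: 6 + 6 + 5 + 3 + 3 + 0 + 0 + 0 = 23

Pairs: 23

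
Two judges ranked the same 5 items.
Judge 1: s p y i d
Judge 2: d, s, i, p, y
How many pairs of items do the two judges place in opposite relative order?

Assign each item its position (1..5) in the first ordering, then rewrite the second ordering as that position sequence:
positions: s→1, p→2, y→3, i→4, d→5
second ordering as positions: [5, 1, 4, 2, 3]
Discordant pairs = inversions in this position sequence.
5: 1, 4, 2, 3 → 4
1: 0
4: 2, 3 → 2
2: 0
3: 0
Total: 4 + 0 + 2 + 0 + 0 = 6

6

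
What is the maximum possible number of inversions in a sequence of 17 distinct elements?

136

A reversed (strictly descending) arrangement makes every pair an inversion, giving C(17, 2) inversions.
C(17, 2) = 17·16/2 = 136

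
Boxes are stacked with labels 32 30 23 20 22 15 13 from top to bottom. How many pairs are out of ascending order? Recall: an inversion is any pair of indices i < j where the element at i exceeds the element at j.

Sweep left to right; for each value list the smaller values that follow it:
32: 6
30: 5
23: 4
20: 2
22: 2
15: 1
13: 0
Sum: 6 + 5 + 4 + 2 + 2 + 1 + 0 = 20

There are 20 inversions.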